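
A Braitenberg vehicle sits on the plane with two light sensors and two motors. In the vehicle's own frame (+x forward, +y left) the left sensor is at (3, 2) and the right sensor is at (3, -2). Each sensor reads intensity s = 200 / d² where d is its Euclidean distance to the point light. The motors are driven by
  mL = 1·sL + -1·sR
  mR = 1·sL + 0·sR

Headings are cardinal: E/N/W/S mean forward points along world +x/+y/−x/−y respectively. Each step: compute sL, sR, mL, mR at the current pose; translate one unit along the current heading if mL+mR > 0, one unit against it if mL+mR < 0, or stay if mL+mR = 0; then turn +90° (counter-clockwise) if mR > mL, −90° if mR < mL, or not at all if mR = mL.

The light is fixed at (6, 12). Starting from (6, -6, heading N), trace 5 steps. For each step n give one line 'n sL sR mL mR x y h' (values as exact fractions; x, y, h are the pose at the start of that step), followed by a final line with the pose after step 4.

0 200/229 200/229 0 200/229 6 -6 N
1 20/37 100/117 -1360/4329 20/37 6 -5 W
2 200/401 200/409 1600/164009 200/401 5 -5 S
3 10/13 50/101 360/1313 10/13 5 -6 E
4 200/229 200/229 0 200/229 6 -6 N
final 6 -5 W

n=0: pose=(6,-6,N); sL=200/229, sR=200/229; mL=0, mR=200/229; mL+mR=200/229 → advance +1; mR−mL=200/229 → turn +1·90°
n=1: pose=(6,-5,W); sL=20/37, sR=100/117; mL=-1360/4329, mR=20/37; mL+mR=980/4329 → advance +1; mR−mL=100/117 → turn +1·90°
n=2: pose=(5,-5,S); sL=200/401, sR=200/409; mL=1600/164009, mR=200/401; mL+mR=83400/164009 → advance +1; mR−mL=200/409 → turn +1·90°
n=3: pose=(5,-6,E); sL=10/13, sR=50/101; mL=360/1313, mR=10/13; mL+mR=1370/1313 → advance +1; mR−mL=50/101 → turn +1·90°
n=4: pose=(6,-6,N); sL=200/229, sR=200/229; mL=0, mR=200/229; mL+mR=200/229 → advance +1; mR−mL=200/229 → turn +1·90°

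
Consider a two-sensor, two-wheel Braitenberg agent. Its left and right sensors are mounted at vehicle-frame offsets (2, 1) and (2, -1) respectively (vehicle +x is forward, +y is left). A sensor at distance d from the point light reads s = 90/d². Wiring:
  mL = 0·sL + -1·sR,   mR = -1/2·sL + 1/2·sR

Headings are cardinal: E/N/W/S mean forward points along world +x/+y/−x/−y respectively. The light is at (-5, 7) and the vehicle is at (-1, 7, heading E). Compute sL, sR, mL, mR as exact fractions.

left sensor world pos  = (1, 8); dL² = 37
right sensor world pos = (1, 6); dR² = 37
sL = 90/37 = 90/37
sR = 90/37 = 90/37
mL = 0·sL + -1·sR = -90/37
mR = -1/2·sL + 1/2·sR = 0

90/37 90/37 -90/37 0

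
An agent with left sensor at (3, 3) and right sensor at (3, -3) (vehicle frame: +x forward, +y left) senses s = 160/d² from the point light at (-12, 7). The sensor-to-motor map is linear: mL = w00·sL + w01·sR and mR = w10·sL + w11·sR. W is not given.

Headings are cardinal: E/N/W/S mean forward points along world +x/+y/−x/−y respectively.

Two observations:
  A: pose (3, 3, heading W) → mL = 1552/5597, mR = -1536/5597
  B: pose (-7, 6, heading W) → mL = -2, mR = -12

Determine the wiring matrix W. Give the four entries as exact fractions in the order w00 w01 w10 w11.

obs A: pose=(3,3,W) → sL=160/193, sR=32/29, mL=1552/5597, mR=-1536/5597
obs B: pose=(-7,6,W) → sL=8, sR=20, mL=-2, mR=-12
sensor matrix S = [[160/193, 32/29], [8, 20]]; det S = 43392/5597
solve [mL_A; mL_B] = S·[w00; w01] and [mR_A; mR_B] = S·[w10; w11]:
  w00 = 1, w01 = -1/2, w10 = 1, w11 = -1

1 -1/2 1 -1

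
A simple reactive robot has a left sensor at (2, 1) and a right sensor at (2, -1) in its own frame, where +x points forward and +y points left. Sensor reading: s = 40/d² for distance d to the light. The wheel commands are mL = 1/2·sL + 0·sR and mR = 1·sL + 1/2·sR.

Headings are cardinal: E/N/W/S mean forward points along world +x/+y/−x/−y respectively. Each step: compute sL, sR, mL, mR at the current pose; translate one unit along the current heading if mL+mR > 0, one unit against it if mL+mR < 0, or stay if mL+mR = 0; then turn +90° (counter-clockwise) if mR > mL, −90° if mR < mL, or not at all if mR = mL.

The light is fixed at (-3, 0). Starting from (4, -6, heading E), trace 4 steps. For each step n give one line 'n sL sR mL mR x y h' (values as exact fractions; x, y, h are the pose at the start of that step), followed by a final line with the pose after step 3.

0 20/53 4/13 10/53 366/689 4 -6 E
1 8/13 40/97 4/13 1036/1261 5 -6 N
2 5/9 10/13 5/18 110/117 5 -5 W
3 40/113 8/17 20/113 1132/1921 4 -5 S
final 4 -6 E

n=0: pose=(4,-6,E); sL=20/53, sR=4/13; mL=10/53, mR=366/689; mL+mR=496/689 → advance +1; mR−mL=236/689 → turn +1·90°
n=1: pose=(5,-6,N); sL=8/13, sR=40/97; mL=4/13, mR=1036/1261; mL+mR=1424/1261 → advance +1; mR−mL=648/1261 → turn +1·90°
n=2: pose=(5,-5,W); sL=5/9, sR=10/13; mL=5/18, mR=110/117; mL+mR=95/78 → advance +1; mR−mL=155/234 → turn +1·90°
n=3: pose=(4,-5,S); sL=40/113, sR=8/17; mL=20/113, mR=1132/1921; mL+mR=1472/1921 → advance +1; mR−mL=792/1921 → turn +1·90°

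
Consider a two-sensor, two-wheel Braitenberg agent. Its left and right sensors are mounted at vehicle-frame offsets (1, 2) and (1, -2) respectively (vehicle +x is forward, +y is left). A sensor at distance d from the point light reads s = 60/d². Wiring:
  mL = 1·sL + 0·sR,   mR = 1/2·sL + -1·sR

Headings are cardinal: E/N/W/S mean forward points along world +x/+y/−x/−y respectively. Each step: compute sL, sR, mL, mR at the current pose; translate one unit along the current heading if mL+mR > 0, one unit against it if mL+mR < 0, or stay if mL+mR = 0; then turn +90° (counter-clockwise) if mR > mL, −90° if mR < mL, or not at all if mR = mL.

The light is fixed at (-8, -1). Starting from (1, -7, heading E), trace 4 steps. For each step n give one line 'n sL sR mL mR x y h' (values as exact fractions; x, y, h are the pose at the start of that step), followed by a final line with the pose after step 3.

n=0: pose=(1,-7,E); sL=15/29, sR=15/41; mL=15/29, mR=-255/2378; mL+mR=975/2378 → advance +1; mR−mL=-1485/2378 → turn -1·90°
n=1: pose=(2,-7,S); sL=60/193, sR=60/113; mL=60/193, mR=-8190/21809; mL+mR=-1410/21809 → advance -1; mR−mL=-14970/21809 → turn -1·90°
n=2: pose=(2,-6,W); sL=6/13, sR=2/3; mL=6/13, mR=-17/39; mL+mR=1/39 → advance +1; mR−mL=-35/39 → turn -1·90°
n=3: pose=(1,-6,N); sL=12/13, sR=60/137; mL=12/13, mR=42/1781; mL+mR=1686/1781 → advance +1; mR−mL=-1602/1781 → turn -1·90°

0 15/29 15/41 15/29 -255/2378 1 -7 E
1 60/193 60/113 60/193 -8190/21809 2 -7 S
2 6/13 2/3 6/13 -17/39 2 -6 W
3 12/13 60/137 12/13 42/1781 1 -6 N
final 1 -5 E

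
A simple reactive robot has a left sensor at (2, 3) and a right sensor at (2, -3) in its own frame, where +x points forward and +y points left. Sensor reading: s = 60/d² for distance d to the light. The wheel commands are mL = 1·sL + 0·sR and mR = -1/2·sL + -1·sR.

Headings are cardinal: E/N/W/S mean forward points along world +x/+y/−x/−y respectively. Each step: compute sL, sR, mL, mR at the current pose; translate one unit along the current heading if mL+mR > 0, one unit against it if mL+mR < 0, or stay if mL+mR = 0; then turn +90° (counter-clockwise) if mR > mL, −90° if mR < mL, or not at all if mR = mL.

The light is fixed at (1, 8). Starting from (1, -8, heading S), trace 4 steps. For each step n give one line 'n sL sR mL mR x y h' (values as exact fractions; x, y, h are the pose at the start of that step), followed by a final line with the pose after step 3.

0 20/111 20/111 20/111 -10/37 1 -8 S
1 15/82 15/37 15/82 -3015/6068 1 -7 W
2 60/173 12/37 60/173 -3186/6401 2 -7 N
3 30/89 6/37 30/89 -1089/3293 2 -8 E
final 3 -8 S

n=0: pose=(1,-8,S); sL=20/111, sR=20/111; mL=20/111, mR=-10/37; mL+mR=-10/111 → advance -1; mR−mL=-50/111 → turn -1·90°
n=1: pose=(1,-7,W); sL=15/82, sR=15/37; mL=15/82, mR=-3015/6068; mL+mR=-1905/6068 → advance -1; mR−mL=-4125/6068 → turn -1·90°
n=2: pose=(2,-7,N); sL=60/173, sR=12/37; mL=60/173, mR=-3186/6401; mL+mR=-966/6401 → advance -1; mR−mL=-5406/6401 → turn -1·90°
n=3: pose=(2,-8,E); sL=30/89, sR=6/37; mL=30/89, mR=-1089/3293; mL+mR=21/3293 → advance +1; mR−mL=-2199/3293 → turn -1·90°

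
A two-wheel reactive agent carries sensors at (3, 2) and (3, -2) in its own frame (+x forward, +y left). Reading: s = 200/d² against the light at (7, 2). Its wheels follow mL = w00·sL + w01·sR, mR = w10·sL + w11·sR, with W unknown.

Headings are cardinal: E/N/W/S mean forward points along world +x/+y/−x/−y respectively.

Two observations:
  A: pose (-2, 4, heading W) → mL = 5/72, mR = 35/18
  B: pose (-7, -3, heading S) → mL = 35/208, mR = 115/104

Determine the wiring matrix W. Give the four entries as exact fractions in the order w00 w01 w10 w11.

1/2 -1/2 1/2 1

obs A: pose=(-2,4,W) → sL=25/18, sR=5/4, mL=5/72, mR=35/18
obs B: pose=(-7,-3,S) → sL=25/26, sR=5/8, mL=35/208, mR=115/104
sensor matrix S = [[25/18, 5/4], [25/26, 5/8]]; det S = -625/1872
solve [mL_A; mL_B] = S·[w00; w01] and [mR_A; mR_B] = S·[w10; w11]:
  w00 = 1/2, w01 = -1/2, w10 = 1/2, w11 = 1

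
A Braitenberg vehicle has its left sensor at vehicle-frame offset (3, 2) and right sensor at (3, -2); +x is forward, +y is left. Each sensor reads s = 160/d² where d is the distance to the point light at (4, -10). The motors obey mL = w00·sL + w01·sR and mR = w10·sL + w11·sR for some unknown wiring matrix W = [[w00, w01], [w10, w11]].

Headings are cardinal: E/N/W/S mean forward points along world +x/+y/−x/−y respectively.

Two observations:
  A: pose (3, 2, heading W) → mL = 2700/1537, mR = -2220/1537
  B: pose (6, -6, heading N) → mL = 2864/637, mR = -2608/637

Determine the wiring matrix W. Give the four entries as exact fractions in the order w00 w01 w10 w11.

obs A: pose=(3,2,W) → sL=40/29, sR=40/53, mL=2700/1537, mR=-2220/1537
obs B: pose=(6,-6,N) → sL=160/49, sR=32/13, mL=2864/637, mR=-2608/637
sensor matrix S = [[40/29, 40/53], [160/49, 32/13]]; det S = 911360/979069
solve [mL_A; mL_B] = S·[w00; w01] and [mR_A; mR_B] = S·[w10; w11]:
  w00 = 1, w01 = 1/2, w10 = -1/2, w11 = -1

1 1/2 -1/2 -1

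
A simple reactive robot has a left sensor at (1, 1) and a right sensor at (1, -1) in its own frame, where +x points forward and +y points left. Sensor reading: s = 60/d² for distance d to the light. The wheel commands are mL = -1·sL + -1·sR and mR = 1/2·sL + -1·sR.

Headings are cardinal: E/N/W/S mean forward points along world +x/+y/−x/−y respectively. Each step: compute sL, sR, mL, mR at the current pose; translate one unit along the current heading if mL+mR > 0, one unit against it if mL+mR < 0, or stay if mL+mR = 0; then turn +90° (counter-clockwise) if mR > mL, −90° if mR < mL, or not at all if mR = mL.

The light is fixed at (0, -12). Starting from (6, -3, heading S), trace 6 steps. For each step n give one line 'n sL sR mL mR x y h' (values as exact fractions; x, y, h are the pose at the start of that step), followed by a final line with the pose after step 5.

n=0: pose=(6,-3,S); sL=60/113, sR=60/89; mL=-12120/10057, mR=-4110/10057; mL+mR=-16230/10057 → advance -1; mR−mL=90/113 → turn +1·90°
n=1: pose=(6,-2,E); sL=6/17, sR=6/13; mL=-180/221, mR=-63/221; mL+mR=-243/221 → advance -1; mR−mL=9/17 → turn +1·90°
n=2: pose=(5,-2,N); sL=60/137, sR=60/157; mL=-17640/21509, mR=-3510/21509; mL+mR=-21150/21509 → advance -1; mR−mL=90/137 → turn +1·90°
n=3: pose=(5,-3,W); sL=3/4, sR=15/29; mL=-147/116, mR=-33/232; mL+mR=-327/232 → advance -1; mR−mL=9/8 → turn +1·90°
n=4: pose=(6,-3,S); sL=60/113, sR=60/89; mL=-12120/10057, mR=-4110/10057; mL+mR=-16230/10057 → advance -1; mR−mL=90/113 → turn +1·90°
n=5: pose=(6,-2,E); sL=6/17, sR=6/13; mL=-180/221, mR=-63/221; mL+mR=-243/221 → advance -1; mR−mL=9/17 → turn +1·90°

0 60/113 60/89 -12120/10057 -4110/10057 6 -3 S
1 6/17 6/13 -180/221 -63/221 6 -2 E
2 60/137 60/157 -17640/21509 -3510/21509 5 -2 N
3 3/4 15/29 -147/116 -33/232 5 -3 W
4 60/113 60/89 -12120/10057 -4110/10057 6 -3 S
5 6/17 6/13 -180/221 -63/221 6 -2 E
final 5 -2 N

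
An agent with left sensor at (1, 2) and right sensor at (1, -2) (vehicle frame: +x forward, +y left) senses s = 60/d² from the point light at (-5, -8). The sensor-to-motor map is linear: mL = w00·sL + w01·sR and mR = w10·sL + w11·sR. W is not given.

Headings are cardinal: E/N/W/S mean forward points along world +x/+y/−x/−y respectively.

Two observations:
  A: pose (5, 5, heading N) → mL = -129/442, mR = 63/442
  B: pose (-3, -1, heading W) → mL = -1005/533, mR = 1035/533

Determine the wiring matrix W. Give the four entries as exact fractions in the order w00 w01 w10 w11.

-1/2 -1 1 -1/2

obs A: pose=(5,5,N) → sL=3/13, sR=3/17, mL=-129/442, mR=63/442
obs B: pose=(-3,-1,W) → sL=30/13, sR=30/41, mL=-1005/533, mR=1035/533
sensor matrix S = [[3/13, 3/17], [30/13, 30/41]]; det S = -2160/9061
solve [mL_A; mL_B] = S·[w00; w01] and [mR_A; mR_B] = S·[w10; w11]:
  w00 = -1/2, w01 = -1, w10 = 1, w11 = -1/2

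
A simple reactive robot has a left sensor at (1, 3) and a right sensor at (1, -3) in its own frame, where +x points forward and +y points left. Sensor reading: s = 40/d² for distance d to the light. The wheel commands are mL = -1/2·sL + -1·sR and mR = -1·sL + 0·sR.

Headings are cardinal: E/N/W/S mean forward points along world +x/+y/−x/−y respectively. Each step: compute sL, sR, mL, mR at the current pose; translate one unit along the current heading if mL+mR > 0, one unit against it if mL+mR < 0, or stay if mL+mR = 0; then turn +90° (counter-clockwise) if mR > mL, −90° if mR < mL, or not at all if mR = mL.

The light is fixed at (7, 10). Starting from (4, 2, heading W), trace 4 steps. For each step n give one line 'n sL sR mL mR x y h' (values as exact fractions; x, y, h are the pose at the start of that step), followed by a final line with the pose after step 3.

0 40/137 40/41 -6300/5617 -40/137 4 2 W
1 20/41 20/53 -1350/2173 -20/41 5 2 S
2 40/17 40/101 -2700/1717 -40/17 5 3 E
3 5/8 2/5 -57/80 -5/8 4 3 S
final 4 4 E

n=0: pose=(4,2,W); sL=40/137, sR=40/41; mL=-6300/5617, mR=-40/137; mL+mR=-7940/5617 → advance -1; mR−mL=4660/5617 → turn +1·90°
n=1: pose=(5,2,S); sL=20/41, sR=20/53; mL=-1350/2173, mR=-20/41; mL+mR=-2410/2173 → advance -1; mR−mL=290/2173 → turn +1·90°
n=2: pose=(5,3,E); sL=40/17, sR=40/101; mL=-2700/1717, mR=-40/17; mL+mR=-6740/1717 → advance -1; mR−mL=-1340/1717 → turn -1·90°
n=3: pose=(4,3,S); sL=5/8, sR=2/5; mL=-57/80, mR=-5/8; mL+mR=-107/80 → advance -1; mR−mL=7/80 → turn +1·90°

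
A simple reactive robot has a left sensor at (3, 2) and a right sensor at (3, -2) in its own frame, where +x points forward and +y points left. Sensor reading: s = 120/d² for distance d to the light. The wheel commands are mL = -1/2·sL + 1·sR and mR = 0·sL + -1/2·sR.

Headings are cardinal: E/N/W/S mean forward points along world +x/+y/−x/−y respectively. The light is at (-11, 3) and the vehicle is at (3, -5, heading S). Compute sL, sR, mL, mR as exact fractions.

left sensor world pos  = (5, -8); dL² = 377
right sensor world pos = (1, -8); dR² = 265
sL = 120/377 = 120/377
sR = 120/265 = 24/53
mL = -1/2·sL + 1·sR = 5868/19981
mR = 0·sL + -1/2·sR = -12/53

120/377 24/53 5868/19981 -12/53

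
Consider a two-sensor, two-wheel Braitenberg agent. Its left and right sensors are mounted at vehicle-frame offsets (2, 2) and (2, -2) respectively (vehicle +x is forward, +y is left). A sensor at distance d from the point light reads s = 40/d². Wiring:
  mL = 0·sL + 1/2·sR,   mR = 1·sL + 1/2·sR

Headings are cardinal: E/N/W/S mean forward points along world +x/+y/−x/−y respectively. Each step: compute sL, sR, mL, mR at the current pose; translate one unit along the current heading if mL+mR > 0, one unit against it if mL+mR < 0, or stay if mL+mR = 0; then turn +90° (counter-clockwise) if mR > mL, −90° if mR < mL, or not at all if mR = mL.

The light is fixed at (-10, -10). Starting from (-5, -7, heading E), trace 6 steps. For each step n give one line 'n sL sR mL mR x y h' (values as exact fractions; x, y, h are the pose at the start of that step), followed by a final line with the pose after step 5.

n=0: pose=(-5,-7,E); sL=20/37, sR=4/5; mL=2/5, mR=174/185; mL+mR=248/185 → advance +1; mR−mL=20/37 → turn +1·90°
n=1: pose=(-4,-7,N); sL=40/41, sR=40/89; mL=20/89, mR=4380/3649; mL+mR=5200/3649 → advance +1; mR−mL=40/41 → turn +1·90°
n=2: pose=(-4,-6,W); sL=2, sR=10/13; mL=5/13, mR=31/13; mL+mR=36/13 → advance +1; mR−mL=2 → turn +1·90°
n=3: pose=(-5,-6,S); sL=40/53, sR=40/13; mL=20/13, mR=1580/689; mL+mR=2640/689 → advance +1; mR−mL=40/53 → turn +1·90°
n=4: pose=(-5,-7,E); sL=20/37, sR=4/5; mL=2/5, mR=174/185; mL+mR=248/185 → advance +1; mR−mL=20/37 → turn +1·90°
n=5: pose=(-4,-7,N); sL=40/41, sR=40/89; mL=20/89, mR=4380/3649; mL+mR=5200/3649 → advance +1; mR−mL=40/41 → turn +1·90°

0 20/37 4/5 2/5 174/185 -5 -7 E
1 40/41 40/89 20/89 4380/3649 -4 -7 N
2 2 10/13 5/13 31/13 -4 -6 W
3 40/53 40/13 20/13 1580/689 -5 -6 S
4 20/37 4/5 2/5 174/185 -5 -7 E
5 40/41 40/89 20/89 4380/3649 -4 -7 N
final -4 -6 W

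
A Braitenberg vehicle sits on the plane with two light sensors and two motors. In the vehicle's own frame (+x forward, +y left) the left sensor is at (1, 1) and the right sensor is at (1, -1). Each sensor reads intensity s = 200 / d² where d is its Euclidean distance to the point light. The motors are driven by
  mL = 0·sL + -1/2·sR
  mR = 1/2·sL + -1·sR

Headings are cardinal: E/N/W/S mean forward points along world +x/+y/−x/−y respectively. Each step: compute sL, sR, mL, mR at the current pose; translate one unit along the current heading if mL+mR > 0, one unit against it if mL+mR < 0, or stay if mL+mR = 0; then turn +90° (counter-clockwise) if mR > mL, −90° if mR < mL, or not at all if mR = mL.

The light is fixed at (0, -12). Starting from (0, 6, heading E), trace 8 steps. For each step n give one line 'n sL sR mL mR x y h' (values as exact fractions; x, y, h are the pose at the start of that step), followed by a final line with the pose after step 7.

n=0: pose=(0,6,E); sL=100/181, sR=20/29; mL=-10/29, mR=-2170/5249; mL+mR=-3980/5249 → advance -1; mR−mL=-360/5249 → turn -1·90°
n=1: pose=(-1,6,S); sL=200/289, sR=200/293; mL=-100/293, mR=-28500/84677; mL+mR=-57400/84677 → advance -1; mR−mL=400/84677 → turn +1·90°
n=2: pose=(-1,7,E); sL=1/2, sR=50/81; mL=-25/81, mR=-119/324; mL+mR=-73/108 → advance -1; mR−mL=-19/324 → turn -1·90°
n=3: pose=(-2,7,S); sL=8/13, sR=200/333; mL=-100/333, mR=-1268/4329; mL+mR=-856/1443 → advance -1; mR−mL=32/4329 → turn +1·90°
n=4: pose=(-2,8,E); sL=100/221, sR=100/181; mL=-50/181, mR=-13050/40001; mL+mR=-24100/40001 → advance -1; mR−mL=-2000/40001 → turn -1·90°
n=5: pose=(-3,8,S); sL=40/73, sR=200/377; mL=-100/377, mR=-7060/27521; mL+mR=-14360/27521 → advance -1; mR−mL=240/27521 → turn +1·90°
n=6: pose=(-3,9,E); sL=25/61, sR=50/101; mL=-25/101, mR=-3575/12322; mL+mR=-6625/12322 → advance -1; mR−mL=-525/12322 → turn -1·90°
n=7: pose=(-4,9,S); sL=200/409, sR=8/17; mL=-4/17, mR=-1572/6953; mL+mR=-3208/6953 → advance -1; mR−mL=64/6953 → turn +1·90°

0 100/181 20/29 -10/29 -2170/5249 0 6 E
1 200/289 200/293 -100/293 -28500/84677 -1 6 S
2 1/2 50/81 -25/81 -119/324 -1 7 E
3 8/13 200/333 -100/333 -1268/4329 -2 7 S
4 100/221 100/181 -50/181 -13050/40001 -2 8 E
5 40/73 200/377 -100/377 -7060/27521 -3 8 S
6 25/61 50/101 -25/101 -3575/12322 -3 9 E
7 200/409 8/17 -4/17 -1572/6953 -4 9 S
final -4 10 E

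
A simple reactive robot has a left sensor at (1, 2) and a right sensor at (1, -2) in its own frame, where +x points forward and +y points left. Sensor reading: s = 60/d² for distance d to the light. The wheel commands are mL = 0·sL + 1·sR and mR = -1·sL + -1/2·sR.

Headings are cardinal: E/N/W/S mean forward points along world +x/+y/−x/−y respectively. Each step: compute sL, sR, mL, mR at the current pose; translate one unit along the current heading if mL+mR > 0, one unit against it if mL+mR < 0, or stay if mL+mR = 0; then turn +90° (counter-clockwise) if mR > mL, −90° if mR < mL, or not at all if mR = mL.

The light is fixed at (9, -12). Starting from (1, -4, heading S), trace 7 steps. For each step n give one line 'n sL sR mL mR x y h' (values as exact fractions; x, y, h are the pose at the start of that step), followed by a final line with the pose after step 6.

n=0: pose=(1,-4,S); sL=12/17, sR=60/149; mL=60/149, mR=-2298/2533; mL+mR=-1278/2533 → advance -1; mR−mL=-3318/2533 → turn -1·90°
n=1: pose=(1,-3,W); sL=6/13, sR=30/101; mL=30/101, mR=-801/1313; mL+mR=-411/1313 → advance -1; mR−mL=-1191/1313 → turn -1·90°
n=2: pose=(2,-3,N); sL=60/181, sR=12/25; mL=12/25, mR=-2586/4525; mL+mR=-414/4525 → advance -1; mR−mL=-4758/4525 → turn -1·90°
n=3: pose=(2,-4,E); sL=15/34, sR=5/6; mL=5/6, mR=-175/204; mL+mR=-5/204 → advance -1; mR−mL=-115/68 → turn -1·90°
n=4: pose=(1,-4,S); sL=12/17, sR=60/149; mL=60/149, mR=-2298/2533; mL+mR=-1278/2533 → advance -1; mR−mL=-3318/2533 → turn -1·90°
n=5: pose=(1,-3,W); sL=6/13, sR=30/101; mL=30/101, mR=-801/1313; mL+mR=-411/1313 → advance -1; mR−mL=-1191/1313 → turn -1·90°
n=6: pose=(2,-3,N); sL=60/181, sR=12/25; mL=12/25, mR=-2586/4525; mL+mR=-414/4525 → advance -1; mR−mL=-4758/4525 → turn -1·90°

0 12/17 60/149 60/149 -2298/2533 1 -4 S
1 6/13 30/101 30/101 -801/1313 1 -3 W
2 60/181 12/25 12/25 -2586/4525 2 -3 N
3 15/34 5/6 5/6 -175/204 2 -4 E
4 12/17 60/149 60/149 -2298/2533 1 -4 S
5 6/13 30/101 30/101 -801/1313 1 -3 W
6 60/181 12/25 12/25 -2586/4525 2 -3 N
final 2 -4 E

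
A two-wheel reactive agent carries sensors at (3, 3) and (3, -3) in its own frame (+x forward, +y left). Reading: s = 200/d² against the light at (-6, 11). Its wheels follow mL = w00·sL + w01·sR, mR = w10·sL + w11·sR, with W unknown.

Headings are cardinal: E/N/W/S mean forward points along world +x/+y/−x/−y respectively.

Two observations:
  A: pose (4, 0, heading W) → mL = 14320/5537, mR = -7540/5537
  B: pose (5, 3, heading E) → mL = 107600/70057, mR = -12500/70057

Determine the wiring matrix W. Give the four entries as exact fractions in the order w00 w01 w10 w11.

1 1 1/2 -1

obs A: pose=(4,0,W) → sL=40/49, sR=200/113, mL=14320/5537, mR=-7540/5537
obs B: pose=(5,3,E) → sL=200/221, sR=200/317, mL=107600/70057, mR=-12500/70057
sensor matrix S = [[40/49, 200/113], [200/221, 200/317]]; det S = -421536000/387905609
solve [mL_A; mL_B] = S·[w00; w01] and [mR_A; mR_B] = S·[w10; w11]:
  w00 = 1, w01 = 1, w10 = 1/2, w11 = -1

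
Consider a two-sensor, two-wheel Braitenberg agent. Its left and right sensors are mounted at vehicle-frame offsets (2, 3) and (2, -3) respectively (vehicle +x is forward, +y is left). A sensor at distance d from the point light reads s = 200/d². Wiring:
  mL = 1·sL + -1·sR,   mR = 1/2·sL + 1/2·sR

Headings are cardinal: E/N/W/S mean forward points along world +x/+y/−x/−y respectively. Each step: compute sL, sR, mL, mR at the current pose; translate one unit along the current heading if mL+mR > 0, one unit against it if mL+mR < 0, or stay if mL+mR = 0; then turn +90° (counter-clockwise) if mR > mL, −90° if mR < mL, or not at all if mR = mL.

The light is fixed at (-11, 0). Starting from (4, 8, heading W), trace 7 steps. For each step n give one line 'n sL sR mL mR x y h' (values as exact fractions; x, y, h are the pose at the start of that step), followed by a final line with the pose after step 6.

0 100/97 20/29 960/2813 2420/2813 4 8 W
1 8/13 200/157 -1344/2041 1928/2041 3 8 S
2 50/89 25/34 -525/3026 3925/6052 3 7 E
3 8/9 40/81 32/81 56/81 4 7 N
4 100/97 20/29 960/2813 2420/2813 4 8 W
5 8/13 200/157 -1344/2041 1928/2041 3 8 S
6 50/89 25/34 -525/3026 3925/6052 3 7 E
final 4 7 N

n=0: pose=(4,8,W); sL=100/97, sR=20/29; mL=960/2813, mR=2420/2813; mL+mR=3380/2813 → advance +1; mR−mL=1460/2813 → turn +1·90°
n=1: pose=(3,8,S); sL=8/13, sR=200/157; mL=-1344/2041, mR=1928/2041; mL+mR=584/2041 → advance +1; mR−mL=3272/2041 → turn +1·90°
n=2: pose=(3,7,E); sL=50/89, sR=25/34; mL=-525/3026, mR=3925/6052; mL+mR=2875/6052 → advance +1; mR−mL=4975/6052 → turn +1·90°
n=3: pose=(4,7,N); sL=8/9, sR=40/81; mL=32/81, mR=56/81; mL+mR=88/81 → advance +1; mR−mL=8/27 → turn +1·90°
n=4: pose=(4,8,W); sL=100/97, sR=20/29; mL=960/2813, mR=2420/2813; mL+mR=3380/2813 → advance +1; mR−mL=1460/2813 → turn +1·90°
n=5: pose=(3,8,S); sL=8/13, sR=200/157; mL=-1344/2041, mR=1928/2041; mL+mR=584/2041 → advance +1; mR−mL=3272/2041 → turn +1·90°
n=6: pose=(3,7,E); sL=50/89, sR=25/34; mL=-525/3026, mR=3925/6052; mL+mR=2875/6052 → advance +1; mR−mL=4975/6052 → turn +1·90°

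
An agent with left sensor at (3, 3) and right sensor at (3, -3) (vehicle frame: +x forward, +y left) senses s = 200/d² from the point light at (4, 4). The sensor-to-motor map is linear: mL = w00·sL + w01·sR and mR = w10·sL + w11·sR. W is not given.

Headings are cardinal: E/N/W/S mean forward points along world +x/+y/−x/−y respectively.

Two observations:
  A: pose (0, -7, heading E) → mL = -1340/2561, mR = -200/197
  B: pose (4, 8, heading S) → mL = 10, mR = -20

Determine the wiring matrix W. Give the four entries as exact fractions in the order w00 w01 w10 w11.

obs A: pose=(0,-7,E) → sL=40/13, sR=200/197, mL=-1340/2561, mR=-200/197
obs B: pose=(4,8,S) → sL=20, sR=20, mL=10, mR=-20
sensor matrix S = [[40/13, 200/197], [20, 20]]; det S = 105600/2561
solve [mL_A; mL_B] = S·[w00; w01] and [mR_A; mR_B] = S·[w10; w11]:
  w00 = -1/2, w01 = 1, w10 = 0, w11 = -1

-1/2 1 0 -1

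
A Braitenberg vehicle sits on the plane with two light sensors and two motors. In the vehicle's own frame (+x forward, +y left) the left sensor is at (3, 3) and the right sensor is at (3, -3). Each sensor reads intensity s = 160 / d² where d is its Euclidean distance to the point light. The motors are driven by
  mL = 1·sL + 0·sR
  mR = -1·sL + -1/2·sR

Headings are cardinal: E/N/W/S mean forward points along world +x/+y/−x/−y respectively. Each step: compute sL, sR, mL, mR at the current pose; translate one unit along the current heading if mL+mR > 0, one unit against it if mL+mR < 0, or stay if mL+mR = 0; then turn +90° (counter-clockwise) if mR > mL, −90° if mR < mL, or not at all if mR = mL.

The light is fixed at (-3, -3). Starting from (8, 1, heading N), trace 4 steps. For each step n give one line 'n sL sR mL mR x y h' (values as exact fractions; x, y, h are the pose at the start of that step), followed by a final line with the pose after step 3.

0 160/113 32/49 160/113 -9648/5537 8 1 N
1 20/29 40/49 20/29 -1560/1421 8 0 E
2 160/169 160/49 160/169 -21360/8281 7 0 S
3 16/5 80/49 16/5 -984/245 7 1 W
final 8 1 N

n=0: pose=(8,1,N); sL=160/113, sR=32/49; mL=160/113, mR=-9648/5537; mL+mR=-16/49 → advance -1; mR−mL=-17488/5537 → turn -1·90°
n=1: pose=(8,0,E); sL=20/29, sR=40/49; mL=20/29, mR=-1560/1421; mL+mR=-20/49 → advance -1; mR−mL=-2540/1421 → turn -1·90°
n=2: pose=(7,0,S); sL=160/169, sR=160/49; mL=160/169, mR=-21360/8281; mL+mR=-80/49 → advance -1; mR−mL=-29200/8281 → turn -1·90°
n=3: pose=(7,1,W); sL=16/5, sR=80/49; mL=16/5, mR=-984/245; mL+mR=-40/49 → advance -1; mR−mL=-1768/245 → turn -1·90°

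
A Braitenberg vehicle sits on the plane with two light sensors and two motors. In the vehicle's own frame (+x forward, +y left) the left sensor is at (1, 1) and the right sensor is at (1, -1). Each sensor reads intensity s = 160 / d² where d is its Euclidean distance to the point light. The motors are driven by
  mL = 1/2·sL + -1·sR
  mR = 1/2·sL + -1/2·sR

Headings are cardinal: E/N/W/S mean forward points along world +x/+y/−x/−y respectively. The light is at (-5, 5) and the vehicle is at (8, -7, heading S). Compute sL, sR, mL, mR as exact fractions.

left sensor world pos  = (9, -8); dL² = 365
right sensor world pos = (7, -8); dR² = 313
sL = 160/365 = 32/73
sR = 160/313 = 160/313
mL = 1/2·sL + -1·sR = -6672/22849
mR = 1/2·sL + -1/2·sR = -832/22849

32/73 160/313 -6672/22849 -832/22849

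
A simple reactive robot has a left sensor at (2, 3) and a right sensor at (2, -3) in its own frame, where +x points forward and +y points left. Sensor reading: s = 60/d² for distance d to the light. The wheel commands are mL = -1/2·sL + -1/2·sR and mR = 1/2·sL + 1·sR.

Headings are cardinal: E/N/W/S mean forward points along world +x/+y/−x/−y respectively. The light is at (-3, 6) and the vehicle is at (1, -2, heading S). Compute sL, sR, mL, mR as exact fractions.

left sensor world pos  = (4, -4); dL² = 149
right sensor world pos = (-2, -4); dR² = 101
sL = 60/149 = 60/149
sR = 60/101 = 60/101
mL = -1/2·sL + -1/2·sR = -7500/15049
mR = 1/2·sL + 1·sR = 11970/15049

60/149 60/101 -7500/15049 11970/15049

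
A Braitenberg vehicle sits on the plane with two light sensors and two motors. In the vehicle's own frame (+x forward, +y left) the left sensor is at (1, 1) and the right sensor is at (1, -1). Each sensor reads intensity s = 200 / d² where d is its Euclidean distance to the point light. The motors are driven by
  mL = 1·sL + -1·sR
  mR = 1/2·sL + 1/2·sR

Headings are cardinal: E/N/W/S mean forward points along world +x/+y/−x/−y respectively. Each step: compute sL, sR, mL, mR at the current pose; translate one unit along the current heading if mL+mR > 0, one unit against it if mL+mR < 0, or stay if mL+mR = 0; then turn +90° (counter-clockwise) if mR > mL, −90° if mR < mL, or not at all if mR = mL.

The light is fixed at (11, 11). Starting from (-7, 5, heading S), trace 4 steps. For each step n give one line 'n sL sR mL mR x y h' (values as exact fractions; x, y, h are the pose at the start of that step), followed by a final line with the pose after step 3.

0 100/169 20/41 720/6929 3740/6929 -7 5 S
1 8/13 200/353 224/4589 2712/4589 -7 4 E
2 5/9 50/73 -85/657 815/1314 -6 4 N
3 200/373 200/349 -4800/130177 72200/130177 -6 5 W
final -7 5 S

n=0: pose=(-7,5,S); sL=100/169, sR=20/41; mL=720/6929, mR=3740/6929; mL+mR=4460/6929 → advance +1; mR−mL=3020/6929 → turn +1·90°
n=1: pose=(-7,4,E); sL=8/13, sR=200/353; mL=224/4589, mR=2712/4589; mL+mR=2936/4589 → advance +1; mR−mL=2488/4589 → turn +1·90°
n=2: pose=(-6,4,N); sL=5/9, sR=50/73; mL=-85/657, mR=815/1314; mL+mR=215/438 → advance +1; mR−mL=985/1314 → turn +1·90°
n=3: pose=(-6,5,W); sL=200/373, sR=200/349; mL=-4800/130177, mR=72200/130177; mL+mR=67400/130177 → advance +1; mR−mL=77000/130177 → turn +1·90°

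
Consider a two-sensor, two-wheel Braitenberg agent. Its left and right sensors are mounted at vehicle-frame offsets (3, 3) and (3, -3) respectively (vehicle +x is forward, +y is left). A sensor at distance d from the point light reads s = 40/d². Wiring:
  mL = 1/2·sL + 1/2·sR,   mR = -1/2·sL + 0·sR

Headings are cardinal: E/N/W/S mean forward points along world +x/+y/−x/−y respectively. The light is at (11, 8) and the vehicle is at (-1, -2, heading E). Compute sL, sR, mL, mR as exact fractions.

left sensor world pos  = (2, 1); dL² = 130
right sensor world pos = (2, -5); dR² = 250
sL = 40/130 = 4/13
sR = 40/250 = 4/25
mL = 1/2·sL + 1/2·sR = 76/325
mR = -1/2·sL + 0·sR = -2/13

4/13 4/25 76/325 -2/13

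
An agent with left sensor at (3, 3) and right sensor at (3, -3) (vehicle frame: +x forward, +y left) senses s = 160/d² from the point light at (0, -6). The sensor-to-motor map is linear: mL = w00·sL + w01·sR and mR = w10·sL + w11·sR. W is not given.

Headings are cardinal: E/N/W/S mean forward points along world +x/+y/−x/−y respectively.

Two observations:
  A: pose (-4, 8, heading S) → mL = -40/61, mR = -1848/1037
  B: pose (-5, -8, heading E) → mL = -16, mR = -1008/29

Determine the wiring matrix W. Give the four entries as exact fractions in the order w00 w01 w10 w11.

-1/2 0 -1 -1/2

obs A: pose=(-4,8,S) → sL=80/61, sR=16/17, mL=-40/61, mR=-1848/1037
obs B: pose=(-5,-8,E) → sL=32, sR=160/29, mL=-16, mR=-1008/29
sensor matrix S = [[80/61, 16/17], [32, 160/29]]; det S = -688128/30073
solve [mL_A; mL_B] = S·[w00; w01] and [mR_A; mR_B] = S·[w10; w11]:
  w00 = -1/2, w01 = 0, w10 = -1, w11 = -1/2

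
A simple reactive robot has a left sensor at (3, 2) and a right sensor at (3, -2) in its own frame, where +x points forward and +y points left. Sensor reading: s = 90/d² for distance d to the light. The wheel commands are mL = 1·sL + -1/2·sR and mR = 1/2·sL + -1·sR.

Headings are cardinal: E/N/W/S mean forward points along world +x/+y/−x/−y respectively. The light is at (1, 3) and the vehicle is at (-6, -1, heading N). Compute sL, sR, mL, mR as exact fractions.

45/41 45/13 -675/1066 -3105/1066

left sensor world pos  = (-8, 2); dL² = 82
right sensor world pos = (-4, 2); dR² = 26
sL = 90/82 = 45/41
sR = 90/26 = 45/13
mL = 1·sL + -1/2·sR = -675/1066
mR = 1/2·sL + -1·sR = -3105/1066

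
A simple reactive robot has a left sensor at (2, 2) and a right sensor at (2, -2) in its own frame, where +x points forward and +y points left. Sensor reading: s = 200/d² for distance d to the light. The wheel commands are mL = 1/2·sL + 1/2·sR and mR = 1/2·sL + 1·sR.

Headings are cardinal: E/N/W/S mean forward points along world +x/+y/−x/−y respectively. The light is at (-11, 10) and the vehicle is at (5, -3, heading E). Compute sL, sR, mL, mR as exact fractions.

left sensor world pos  = (7, -1); dL² = 445
right sensor world pos = (7, -5); dR² = 549
sL = 200/445 = 40/89
sR = 200/549 = 200/549
mL = 1/2·sL + 1/2·sR = 19880/48861
mR = 1/2·sL + 1·sR = 28780/48861

40/89 200/549 19880/48861 28780/48861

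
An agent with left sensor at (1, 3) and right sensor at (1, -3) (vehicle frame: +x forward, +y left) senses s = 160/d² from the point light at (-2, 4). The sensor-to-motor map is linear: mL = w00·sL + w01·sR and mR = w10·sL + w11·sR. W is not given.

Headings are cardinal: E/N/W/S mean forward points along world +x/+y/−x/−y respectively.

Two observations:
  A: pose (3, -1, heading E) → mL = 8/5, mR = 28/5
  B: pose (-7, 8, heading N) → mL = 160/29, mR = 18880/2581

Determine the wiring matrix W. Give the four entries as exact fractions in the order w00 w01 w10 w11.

obs A: pose=(3,-1,E) → sL=4, sR=8/5, mL=8/5, mR=28/5
obs B: pose=(-7,8,N) → sL=160/89, sR=160/29, mL=160/29, mR=18880/2581
sensor matrix S = [[4, 8/5], [160/89, 160/29]]; det S = 49536/2581
solve [mL_A; mL_B] = S·[w00; w01] and [mR_A; mR_B] = S·[w10; w11]:
  w00 = 0, w01 = 1, w10 = 1, w11 = 1

0 1 1 1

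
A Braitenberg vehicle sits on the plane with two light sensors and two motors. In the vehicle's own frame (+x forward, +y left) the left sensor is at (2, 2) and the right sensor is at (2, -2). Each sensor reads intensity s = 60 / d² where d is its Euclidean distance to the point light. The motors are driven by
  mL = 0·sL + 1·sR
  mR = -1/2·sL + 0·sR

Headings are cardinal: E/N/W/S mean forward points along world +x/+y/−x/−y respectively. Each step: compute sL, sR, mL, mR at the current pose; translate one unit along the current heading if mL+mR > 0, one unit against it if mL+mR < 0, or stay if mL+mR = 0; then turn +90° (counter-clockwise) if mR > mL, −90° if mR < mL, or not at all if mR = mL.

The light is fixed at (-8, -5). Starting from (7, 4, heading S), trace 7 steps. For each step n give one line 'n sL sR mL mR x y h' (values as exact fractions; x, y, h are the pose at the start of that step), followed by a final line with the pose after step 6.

0 30/169 30/109 30/109 -15/169 7 4 S
1 12/41 60/269 60/269 -6/41 7 3 W
2 15/61 15/89 15/89 -15/122 6 3 N
3 60/377 12/61 12/61 -30/377 6 4 E
4 30/169 30/109 30/109 -15/169 7 4 S
5 12/41 60/269 60/269 -6/41 7 3 W
6 15/61 15/89 15/89 -15/122 6 3 N
final 6 4 E

n=0: pose=(7,4,S); sL=30/169, sR=30/109; mL=30/109, mR=-15/169; mL+mR=3435/18421 → advance +1; mR−mL=-6705/18421 → turn -1·90°
n=1: pose=(7,3,W); sL=12/41, sR=60/269; mL=60/269, mR=-6/41; mL+mR=846/11029 → advance +1; mR−mL=-4074/11029 → turn -1·90°
n=2: pose=(6,3,N); sL=15/61, sR=15/89; mL=15/89, mR=-15/122; mL+mR=495/10858 → advance +1; mR−mL=-3165/10858 → turn -1·90°
n=3: pose=(6,4,E); sL=60/377, sR=12/61; mL=12/61, mR=-30/377; mL+mR=2694/22997 → advance +1; mR−mL=-6354/22997 → turn -1·90°
n=4: pose=(7,4,S); sL=30/169, sR=30/109; mL=30/109, mR=-15/169; mL+mR=3435/18421 → advance +1; mR−mL=-6705/18421 → turn -1·90°
n=5: pose=(7,3,W); sL=12/41, sR=60/269; mL=60/269, mR=-6/41; mL+mR=846/11029 → advance +1; mR−mL=-4074/11029 → turn -1·90°
n=6: pose=(6,3,N); sL=15/61, sR=15/89; mL=15/89, mR=-15/122; mL+mR=495/10858 → advance +1; mR−mL=-3165/10858 → turn -1·90°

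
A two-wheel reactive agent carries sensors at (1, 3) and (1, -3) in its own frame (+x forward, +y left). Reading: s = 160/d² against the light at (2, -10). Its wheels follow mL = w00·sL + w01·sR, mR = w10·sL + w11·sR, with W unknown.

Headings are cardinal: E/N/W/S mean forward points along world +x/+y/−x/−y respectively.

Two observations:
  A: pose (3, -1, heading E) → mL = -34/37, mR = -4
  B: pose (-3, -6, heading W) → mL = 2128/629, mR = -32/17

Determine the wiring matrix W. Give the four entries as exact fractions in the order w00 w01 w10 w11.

obs A: pose=(3,-1,E) → sL=40/37, sR=4, mL=-34/37, mR=-4
obs B: pose=(-3,-6,W) → sL=160/37, sR=32/17, mL=2128/629, mR=-32/17
sensor matrix S = [[40/37, 4], [160/37, 32/17]]; det S = -9600/629
solve [mL_A; mL_B] = S·[w00; w01] and [mR_A; mR_B] = S·[w10; w11]:
  w00 = 1, w01 = -1/2, w10 = 0, w11 = -1

1 -1/2 0 -1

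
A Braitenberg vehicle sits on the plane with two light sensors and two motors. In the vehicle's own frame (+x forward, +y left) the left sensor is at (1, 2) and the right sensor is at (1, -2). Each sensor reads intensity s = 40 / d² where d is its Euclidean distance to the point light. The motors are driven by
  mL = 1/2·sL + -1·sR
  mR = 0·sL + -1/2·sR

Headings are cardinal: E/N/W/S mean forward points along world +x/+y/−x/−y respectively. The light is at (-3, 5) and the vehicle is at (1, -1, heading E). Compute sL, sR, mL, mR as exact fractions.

left sensor world pos  = (2, 1); dL² = 41
right sensor world pos = (2, -3); dR² = 89
sL = 40/41 = 40/41
sR = 40/89 = 40/89
mL = 1/2·sL + -1·sR = 140/3649
mR = 0·sL + -1/2·sR = -20/89

40/41 40/89 140/3649 -20/89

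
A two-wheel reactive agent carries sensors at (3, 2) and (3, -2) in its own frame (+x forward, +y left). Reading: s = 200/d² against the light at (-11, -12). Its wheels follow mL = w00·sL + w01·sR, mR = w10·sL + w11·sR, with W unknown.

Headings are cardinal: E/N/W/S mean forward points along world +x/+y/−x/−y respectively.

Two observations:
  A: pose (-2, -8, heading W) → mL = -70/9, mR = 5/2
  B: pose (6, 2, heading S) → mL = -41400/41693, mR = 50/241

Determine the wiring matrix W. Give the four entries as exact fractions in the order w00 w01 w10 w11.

-1 -1 1/2 0

obs A: pose=(-2,-8,W) → sL=5, sR=25/9, mL=-70/9, mR=5/2
obs B: pose=(6,2,S) → sL=100/241, sR=100/173, mL=-41400/41693, mR=50/241
sensor matrix S = [[5, 25/9], [100/241, 100/173]]; det S = 652000/375237
solve [mL_A; mL_B] = S·[w00; w01] and [mR_A; mR_B] = S·[w10; w11]:
  w00 = -1, w01 = -1, w10 = 1/2, w11 = 0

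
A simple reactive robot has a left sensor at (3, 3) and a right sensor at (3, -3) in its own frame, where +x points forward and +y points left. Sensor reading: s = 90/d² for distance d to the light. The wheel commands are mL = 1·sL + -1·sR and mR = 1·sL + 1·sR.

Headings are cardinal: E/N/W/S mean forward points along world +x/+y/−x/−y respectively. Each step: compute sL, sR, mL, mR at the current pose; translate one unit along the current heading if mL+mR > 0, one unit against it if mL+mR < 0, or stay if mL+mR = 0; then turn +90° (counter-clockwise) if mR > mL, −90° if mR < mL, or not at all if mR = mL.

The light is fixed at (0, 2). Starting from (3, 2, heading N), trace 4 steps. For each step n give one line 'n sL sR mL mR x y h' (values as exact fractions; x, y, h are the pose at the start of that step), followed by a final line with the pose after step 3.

n=0: pose=(3,2,N); sL=10, sR=2; mL=8, mR=12; mL+mR=20 → advance +1; mR−mL=4 → turn +1·90°
n=1: pose=(3,3,W); sL=45/2, sR=45/8; mL=135/8, mR=225/8; mL+mR=45 → advance +1; mR−mL=45/4 → turn +1·90°
n=2: pose=(2,3,S); sL=90/29, sR=18; mL=-432/29, mR=612/29; mL+mR=180/29 → advance +1; mR−mL=36 → turn +1·90°
n=3: pose=(2,2,E); sL=45/17, sR=45/17; mL=0, mR=90/17; mL+mR=90/17 → advance +1; mR−mL=90/17 → turn +1·90°

0 10 2 8 12 3 2 N
1 45/2 45/8 135/8 225/8 3 3 W
2 90/29 18 -432/29 612/29 2 3 S
3 45/17 45/17 0 90/17 2 2 E
final 3 2 N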